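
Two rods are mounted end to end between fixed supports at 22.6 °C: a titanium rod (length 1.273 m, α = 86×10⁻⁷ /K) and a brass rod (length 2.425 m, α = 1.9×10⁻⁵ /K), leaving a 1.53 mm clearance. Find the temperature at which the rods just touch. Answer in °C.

Gap closes when ΔL₁ + ΔL₂ = 1.53 mm = 1.53×10⁻³ m
(α₁L₁ + α₂L₂)ΔT = g
α₁L₁ + α₂L₂ = 86×10⁻⁷×1.273 + 1.9×10⁻⁵×2.425 = 5.70228×10⁻⁵ m/K
ΔT = 1.53×10⁻³ / 5.70228×10⁻⁵ = 26.831 K
T = 22.6 + 26.831 = 49.431 °C

T = 49.4 °C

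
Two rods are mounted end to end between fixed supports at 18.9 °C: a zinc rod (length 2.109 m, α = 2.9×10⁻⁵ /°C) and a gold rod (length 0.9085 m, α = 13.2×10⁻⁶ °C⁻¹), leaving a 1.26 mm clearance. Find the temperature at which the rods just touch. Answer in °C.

α₁L₁ = 6.1161×10⁻⁵ m/K, α₂L₂ = 1.19922×10⁻⁵ m/K → total 7.31532×10⁻⁵ m/K
ΔT = g/(α₁L₁+α₂L₂) = 1.26×10⁻³ / 7.31532×10⁻⁵ = 17.224 K
T = 18.9 + 17.224 = 36.124 °C

T = 36.1 °C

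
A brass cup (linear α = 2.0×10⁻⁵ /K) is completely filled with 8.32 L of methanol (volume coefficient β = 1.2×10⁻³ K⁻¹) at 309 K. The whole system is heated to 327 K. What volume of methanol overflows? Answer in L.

The cup also expands: β_container ≈ 3α = 6.0×10⁻⁵ /K
Net overflow = V₀(β_liq − 3α_cont)ΔT
β − 3α = 1.20×10⁻³ − 6.0×10⁻⁵ = 1.14×10⁻³ /K; ΔT = 18 K
ΔV = 8.32 × 1.14×10⁻³ × 18 = 0.171 L

0.171 L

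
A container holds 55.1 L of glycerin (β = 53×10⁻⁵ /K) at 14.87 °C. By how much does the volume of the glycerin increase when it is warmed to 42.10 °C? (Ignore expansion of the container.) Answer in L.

|ΔT| = |42.10 − 14.87| = 27.23 K
ΔV = βV₀ΔT = (53×10⁻⁵)(55.1)(27.23) = 0.795 L

ΔV = 0.795 L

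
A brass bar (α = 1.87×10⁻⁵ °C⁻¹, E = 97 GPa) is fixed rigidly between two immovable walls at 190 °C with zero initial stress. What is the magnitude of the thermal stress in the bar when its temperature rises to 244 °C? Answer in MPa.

σ = 98.0 MPa

Fully constrained: the free strain ε = αΔT is blocked, so σ = Eε = EαΔT.
|ΔT| = 54 K
σ = 97.0×10⁹ × 1.87×10⁻⁵ × 54 = 9.80×10⁷ Pa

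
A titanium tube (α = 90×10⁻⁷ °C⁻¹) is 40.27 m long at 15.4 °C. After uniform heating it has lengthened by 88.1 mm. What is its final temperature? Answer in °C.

ΔL = αL₀ΔT ⇒ ΔT = ΔL / (αL₀)
ΔT = 88.1×10⁻³ m / (90×10⁻⁷ × 40.27 m) = 243.08 K
T = 15.4 + 243.08 = 258.48 °C

T = 258 °C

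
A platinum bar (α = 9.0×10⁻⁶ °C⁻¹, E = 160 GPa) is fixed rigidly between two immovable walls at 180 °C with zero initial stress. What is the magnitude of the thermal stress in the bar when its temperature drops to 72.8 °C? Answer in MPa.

σ = 154 MPa

Fully constrained: the free strain ε = αΔT is blocked, so σ = Eε = EαΔT.
|ΔT| = 107.2 K
σ = 160×10⁹ × 9.0×10⁻⁶ × 107.2 = 1.54×10⁸ Pa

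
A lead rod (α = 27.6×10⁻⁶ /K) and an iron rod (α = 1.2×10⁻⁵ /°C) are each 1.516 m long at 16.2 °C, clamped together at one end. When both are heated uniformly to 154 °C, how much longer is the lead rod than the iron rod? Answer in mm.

3.26 mm

ΔT = 137.8 K
lead: ΔL = 27.6×10⁻⁶ × 1.516 m × 137.8 = 5.7658×10⁻³ m = 5.7658 mm
iron: ΔL = 1.2×10⁻⁵ × 1.516 m × 137.8 = 2.5069×10⁻³ m = 2.5069 mm
difference = 5.7658 − 2.5069 = 3.2589 mm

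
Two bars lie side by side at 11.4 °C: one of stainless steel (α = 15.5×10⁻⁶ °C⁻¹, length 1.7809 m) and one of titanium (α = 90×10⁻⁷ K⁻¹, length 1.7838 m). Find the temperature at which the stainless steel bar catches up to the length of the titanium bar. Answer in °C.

Equal length when α₁L₁ΔT − α₂L₂ΔT = L₂ − L₁ = 2.90×10⁻³ m
α₁L₁ = 2.760395×10⁻⁵, α₂L₂ = 1.60542×10⁻⁵ → Δ(αL) = 1.154975×10⁻⁵ m/K
ΔT = 2.90×10⁻³ / 1.154975×10⁻⁵ = 251.088 K, so T = 11.4 + 251.088 = 262.488 °C

T = 262.5 °C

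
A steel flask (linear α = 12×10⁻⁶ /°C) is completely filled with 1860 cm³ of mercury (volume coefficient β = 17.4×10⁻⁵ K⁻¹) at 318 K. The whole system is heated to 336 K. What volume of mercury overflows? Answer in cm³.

The flask also expands: β_container ≈ 3α = 3.6×10⁻⁵ /K
Net overflow = V₀(β_liq − 3α_cont)ΔT
β − 3α = 1.74×10⁻⁴ − 3.6×10⁻⁵ = 1.38×10⁻⁴ /K; ΔT = 18 K
ΔV = 1860 × 1.38×10⁻⁴ × 18 = 4.62 cm³

4.62 cm³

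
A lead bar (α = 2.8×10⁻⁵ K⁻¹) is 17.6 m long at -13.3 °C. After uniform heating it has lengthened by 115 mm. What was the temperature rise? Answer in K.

ΔL = αL₀ΔT ⇒ ΔT = ΔL / (αL₀)
ΔT = 115×10⁻³ m / (2.8×10⁻⁵ × 17.6 m) = 233.36 K

ΔT = 233 K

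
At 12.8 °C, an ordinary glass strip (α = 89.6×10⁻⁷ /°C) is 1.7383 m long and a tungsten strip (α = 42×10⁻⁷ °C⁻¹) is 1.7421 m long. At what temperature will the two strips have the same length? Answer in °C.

Equal length when α₁L₁ΔT − α₂L₂ΔT = L₂ − L₁ = 3.80×10⁻³ m
α₁L₁ = 1.5575168×10⁻⁵, α₂L₂ = 7.31682×10⁻⁶ → Δ(αL) = 8.258348×10⁻⁶ m/K
ΔT = 3.80×10⁻³ / 8.258348×10⁻⁶ = 460.140 K, so T = 12.8 + 460.140 = 472.940 °C

T = 472.9 °C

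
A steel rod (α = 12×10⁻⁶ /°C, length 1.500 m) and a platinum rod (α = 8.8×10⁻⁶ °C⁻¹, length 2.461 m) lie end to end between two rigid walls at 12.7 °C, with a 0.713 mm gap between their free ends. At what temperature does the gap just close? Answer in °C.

α₁L₁ = 1.800×10⁻⁵ m/K, α₂L₂ = 2.16568×10⁻⁵ m/K → total 3.96568×10⁻⁵ m/K
ΔT = g/(α₁L₁+α₂L₂) = 7.13×10⁻⁴ / 3.96568×10⁻⁵ = 17.979 K
T = 12.7 + 17.979 = 30.679 °C

T = 30.7 °C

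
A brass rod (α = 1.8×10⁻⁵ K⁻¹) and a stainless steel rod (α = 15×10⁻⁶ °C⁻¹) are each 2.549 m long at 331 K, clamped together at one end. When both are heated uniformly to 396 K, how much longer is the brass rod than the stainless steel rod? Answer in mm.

0.497 mm

ΔT = 65 K
brass: ΔL = 1.8×10⁻⁵ × 2.549 m × 65 = 2.9823×10⁻³ m = 2.9823 mm
stainless steel: ΔL = 15×10⁻⁶ × 2.549 m × 65 = 2.4853×10⁻³ m = 2.4853 mm
difference = 2.9823 − 2.4853 = 0.4970 mm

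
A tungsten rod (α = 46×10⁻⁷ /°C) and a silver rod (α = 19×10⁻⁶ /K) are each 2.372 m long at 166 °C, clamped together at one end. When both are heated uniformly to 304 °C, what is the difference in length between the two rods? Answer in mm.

4.71 mm

ΔT = 138 K
tungsten: ΔL = 46×10⁻⁷ × 2.372 m × 138 = 1.5057×10⁻³ m = 1.5057 mm
silver: ΔL = 19×10⁻⁶ × 2.372 m × 138 = 6.2194×10⁻³ m = 6.2194 mm
difference = 6.2194 − 1.5057 = 4.7137 mm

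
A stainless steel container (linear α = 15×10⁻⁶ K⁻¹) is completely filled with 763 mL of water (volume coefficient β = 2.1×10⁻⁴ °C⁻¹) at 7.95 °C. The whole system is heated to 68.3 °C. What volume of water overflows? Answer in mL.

The container also expands: β_container ≈ 3α = 4.5×10⁻⁵ /K
Net overflow = V₀(β_liq − 3α_cont)ΔT
β − 3α = 2.10×10⁻⁴ − 4.5×10⁻⁵ = 1.65×10⁻⁴ /K; ΔT = 60.35 K
ΔV = 763 × 1.65×10⁻⁴ × 60.35 = 7.60 mL

7.60 mL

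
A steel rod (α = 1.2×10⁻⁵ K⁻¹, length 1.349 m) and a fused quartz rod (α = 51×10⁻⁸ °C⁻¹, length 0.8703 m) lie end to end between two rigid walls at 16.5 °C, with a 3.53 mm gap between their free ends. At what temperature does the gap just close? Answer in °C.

T = 229 °C

α₁L₁ = 1.6188×10⁻⁵ m/K, α₂L₂ = 4.43853×10⁻⁷ m/K → total 1.6631853×10⁻⁵ m/K
ΔT = g/(α₁L₁+α₂L₂) = 3.53×10⁻³ / 1.6631853×10⁻⁵ = 212.24 K
T = 16.5 + 212.24 = 228.74 °C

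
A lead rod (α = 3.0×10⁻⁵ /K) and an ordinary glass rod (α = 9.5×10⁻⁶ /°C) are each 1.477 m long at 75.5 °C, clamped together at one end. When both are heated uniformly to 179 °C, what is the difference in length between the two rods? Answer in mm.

3.13 mm

ΔT = 103.5 K
lead: ΔL = 3.0×10⁻⁵ × 1.477 m × 103.5 = 4.5861×10⁻³ m = 4.5861 mm
ordinary glass: ΔL = 9.5×10⁻⁶ × 1.477 m × 103.5 = 1.4523×10⁻³ m = 1.4523 mm
difference = 4.5861 − 1.4523 = 3.1338 mm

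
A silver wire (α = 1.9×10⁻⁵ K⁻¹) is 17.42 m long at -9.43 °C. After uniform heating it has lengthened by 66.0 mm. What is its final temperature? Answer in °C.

ΔL = αL₀ΔT ⇒ ΔT = ΔL / (αL₀)
ΔT = 66.0×10⁻³ m / (1.9×10⁻⁵ × 17.42 m) = 199.41 K
T = -9.43 + 199.41 = 189.98 °C

T = 190 °C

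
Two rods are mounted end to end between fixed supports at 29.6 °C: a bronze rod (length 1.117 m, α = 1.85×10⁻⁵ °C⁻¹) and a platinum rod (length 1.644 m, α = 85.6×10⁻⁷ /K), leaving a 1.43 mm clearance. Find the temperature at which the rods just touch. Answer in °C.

Gap closes when ΔL₁ + ΔL₂ = 1.43 mm = 1.43×10⁻³ m
(α₁L₁ + α₂L₂)ΔT = g
α₁L₁ + α₂L₂ = 1.85×10⁻⁵×1.117 + 85.6×10⁻⁷×1.644 = 3.473714×10⁻⁵ m/K
ΔT = 1.43×10⁻³ / 3.473714×10⁻⁵ = 41.166 K
T = 29.6 + 41.166 = 70.766 °C

T = 70.8 °C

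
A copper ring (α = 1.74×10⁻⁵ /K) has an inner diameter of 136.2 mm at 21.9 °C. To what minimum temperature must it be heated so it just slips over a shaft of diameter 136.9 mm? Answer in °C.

T = 317 °C

Required Δd = 136.9 − 136.2 = 0.7 mm
Δd = αd₀ΔT ⇒ ΔT = Δd/(αd₀) = 0.7 / (1.74×10⁻⁵ × 136.2) = 295.37 K
T_min = 21.9 + 295.37 = 317.27 °C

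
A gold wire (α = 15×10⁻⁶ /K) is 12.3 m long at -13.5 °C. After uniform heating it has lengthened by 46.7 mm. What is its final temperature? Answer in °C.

ΔL = αL₀ΔT ⇒ ΔT = ΔL / (αL₀)
ΔT = 46.7×10⁻³ m / (15×10⁻⁶ × 12.3 m) = 253.12 K
T = -13.5 + 253.12 = 239.62 °C

T = 240 °C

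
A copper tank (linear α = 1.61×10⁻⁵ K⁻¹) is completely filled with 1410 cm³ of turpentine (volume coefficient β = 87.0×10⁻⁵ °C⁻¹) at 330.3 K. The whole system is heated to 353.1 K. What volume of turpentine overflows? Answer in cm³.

The tank also expands: β_container ≈ 3α = 4.83×10⁻⁵ /K
Net overflow = V₀(β_liq − 3α_cont)ΔT
β − 3α = 8.70×10⁻⁴ − 4.83×10⁻⁵ = 8.217×10⁻⁴ /K; ΔT = 22.8 K
ΔV = 1410 × 8.217×10⁻⁴ × 22.8 = 26.4 cm³

26.4 cm³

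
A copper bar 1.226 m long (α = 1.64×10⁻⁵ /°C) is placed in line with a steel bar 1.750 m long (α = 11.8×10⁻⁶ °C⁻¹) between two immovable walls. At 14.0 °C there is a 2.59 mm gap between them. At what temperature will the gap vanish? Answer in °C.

α₁L₁ = 2.01064×10⁻⁵ m/K, α₂L₂ = 2.065×10⁻⁵ m/K → total 4.07564×10⁻⁵ m/K
ΔT = g/(α₁L₁+α₂L₂) = 2.59×10⁻³ / 4.07564×10⁻⁵ = 63.548 K
T = 14.0 + 63.548 = 77.548 °C

T = 77.5 °C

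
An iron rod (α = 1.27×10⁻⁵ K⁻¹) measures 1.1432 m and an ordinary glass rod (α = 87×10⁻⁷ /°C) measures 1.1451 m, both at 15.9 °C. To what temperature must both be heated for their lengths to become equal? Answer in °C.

L₁(1 + α₁ΔT) = L₂(1 + α₂ΔT) ⇒ ΔT = (L₂ − L₁)/(α₁L₁ − α₂L₂)
L₂ − L₁ = 1.1451 − 1.1432 = 1.90×10⁻³ m
α₁L₁ − α₂L₂ = 1.27×10⁻⁵×1.1432 − 87×10⁻⁷×1.1451 = 4.55627×10⁻⁶ m/K
ΔT = 1.90×10⁻³ / 4.55627×10⁻⁶ = 417.008 K
T = 15.9 + 417.008 = 432.908 °C

T = 432.9 °C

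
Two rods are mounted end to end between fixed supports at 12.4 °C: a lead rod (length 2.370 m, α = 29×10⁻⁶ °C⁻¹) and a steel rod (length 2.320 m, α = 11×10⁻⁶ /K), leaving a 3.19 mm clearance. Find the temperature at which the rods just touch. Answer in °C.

T = 46.2 °C

Gap closes when ΔL₁ + ΔL₂ = 3.19 mm = 3.19×10⁻³ m
(α₁L₁ + α₂L₂)ΔT = g
α₁L₁ + α₂L₂ = 29×10⁻⁶×2.370 + 11×10⁻⁶×2.320 = 9.425×10⁻⁵ m/K
ΔT = 3.19×10⁻³ / 9.425×10⁻⁵ = 33.846 K
T = 12.4 + 33.846 = 46.246 °C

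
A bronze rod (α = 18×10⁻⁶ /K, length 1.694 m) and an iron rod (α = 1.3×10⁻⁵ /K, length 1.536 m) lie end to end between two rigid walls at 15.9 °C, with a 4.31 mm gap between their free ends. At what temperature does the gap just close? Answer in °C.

T = 101 °C

α₁L₁ = 3.0492×10⁻⁵ m/K, α₂L₂ = 1.9968×10⁻⁵ m/K → total 5.046×10⁻⁵ m/K
ΔT = g/(α₁L₁+α₂L₂) = 4.31×10⁻³ / 5.046×10⁻⁵ = 85.41 K
T = 15.9 + 85.41 = 101.31 °C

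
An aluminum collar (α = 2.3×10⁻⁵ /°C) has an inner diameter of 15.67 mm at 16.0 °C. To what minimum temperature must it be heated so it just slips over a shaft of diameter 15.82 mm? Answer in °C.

T = 432 °C

Required Δd = 15.82 − 15.67 = 0.15 mm
Δd = αd₀ΔT ⇒ ΔT = Δd/(αd₀) = 0.15 / (2.3×10⁻⁵ × 15.67) = 416.19 K
T_min = 16.0 + 416.19 = 432.19 °C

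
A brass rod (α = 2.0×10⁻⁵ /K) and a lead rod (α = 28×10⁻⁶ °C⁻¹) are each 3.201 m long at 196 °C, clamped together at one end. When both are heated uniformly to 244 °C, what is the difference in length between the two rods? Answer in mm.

ΔT = 48 K
brass: ΔL = 2.0×10⁻⁵ × 3.201 m × 48 = 3.0730×10⁻³ m = 3.0730 mm
lead: ΔL = 28×10⁻⁶ × 3.201 m × 48 = 4.3021×10⁻³ m = 4.3021 mm
difference = 4.3021 − 3.0730 = 1.2291 mm

1.23 mm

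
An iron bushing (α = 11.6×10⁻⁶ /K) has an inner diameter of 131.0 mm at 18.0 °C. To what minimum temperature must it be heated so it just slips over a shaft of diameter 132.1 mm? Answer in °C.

Required Δd = 132.1 − 131.0 = 1.1 mm
Δd = αd₀ΔT ⇒ ΔT = Δd/(αd₀) = 1.1 / (11.6×10⁻⁶ × 131.0) = 723.87 K
T_min = 18.0 + 723.87 = 741.87 °C

T = 742 °C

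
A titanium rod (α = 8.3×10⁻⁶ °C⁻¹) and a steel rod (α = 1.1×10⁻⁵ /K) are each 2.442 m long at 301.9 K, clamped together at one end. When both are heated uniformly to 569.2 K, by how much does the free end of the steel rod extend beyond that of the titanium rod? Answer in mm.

1.76 mm

ΔT = 267.3 K
titanium: ΔL = 8.3×10⁻⁶ × 2.442 m × 267.3 = 5.4178×10⁻³ m = 5.4178 mm
steel: ΔL = 1.1×10⁻⁵ × 2.442 m × 267.3 = 7.1802×10⁻³ m = 7.1802 mm
difference = 7.1802 − 5.4178 = 1.7624 mm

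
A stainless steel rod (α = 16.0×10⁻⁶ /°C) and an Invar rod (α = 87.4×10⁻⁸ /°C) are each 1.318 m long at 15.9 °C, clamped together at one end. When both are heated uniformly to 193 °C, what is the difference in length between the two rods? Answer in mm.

ΔT = 177.1 K
stainless steel: ΔL = 16.0×10⁻⁶ × 1.318 m × 177.1 = 3.7347×10⁻³ m = 3.7347 mm
Invar: ΔL = 87.4×10⁻⁸ × 1.318 m × 177.1 = 2.0401×10⁻⁴ m = 0.20401 mm
difference = 3.7347 − 0.20401 = 3.53069 mm

3.53 mm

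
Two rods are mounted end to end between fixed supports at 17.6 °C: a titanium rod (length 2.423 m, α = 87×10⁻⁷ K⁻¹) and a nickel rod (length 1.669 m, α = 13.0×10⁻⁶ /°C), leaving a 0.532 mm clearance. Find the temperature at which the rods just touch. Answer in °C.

T = 30.0 °C

Gap closes when ΔL₁ + ΔL₂ = 0.532 mm = 5.32×10⁻⁴ m
(α₁L₁ + α₂L₂)ΔT = g
α₁L₁ + α₂L₂ = 87×10⁻⁷×2.423 + 13.0×10⁻⁶×1.669 = 4.27771×10⁻⁵ m/K
ΔT = 5.32×10⁻⁴ / 4.27771×10⁻⁵ = 12.437 K
T = 17.6 + 12.437 = 30.037 °C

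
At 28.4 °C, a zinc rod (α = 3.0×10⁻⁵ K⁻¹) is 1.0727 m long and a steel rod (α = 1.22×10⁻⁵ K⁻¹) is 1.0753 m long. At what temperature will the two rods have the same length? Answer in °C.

T = 164.8 °C

Equal length when α₁L₁ΔT − α₂L₂ΔT = L₂ − L₁ = 2.60×10⁻³ m
α₁L₁ = 3.2181×10⁻⁵, α₂L₂ = 1.311866×10⁻⁵ → Δ(αL) = 1.906234×10⁻⁵ m/K
ΔT = 2.60×10⁻³ / 1.906234×10⁻⁵ = 136.395 K, so T = 28.4 + 136.395 = 164.795 °C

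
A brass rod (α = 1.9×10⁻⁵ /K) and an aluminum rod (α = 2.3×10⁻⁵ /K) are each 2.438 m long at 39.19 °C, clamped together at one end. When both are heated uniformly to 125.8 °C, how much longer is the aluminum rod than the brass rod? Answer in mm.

0.845 mm

ΔT = 86.61 K
brass: ΔL = 1.9×10⁻⁵ × 2.438 m × 86.61 = 4.0119×10⁻³ m = 4.0119 mm
aluminum: ΔL = 2.3×10⁻⁵ × 2.438 m × 86.61 = 4.8566×10⁻³ m = 4.8566 mm
difference = 4.8566 − 4.0119 = 0.8447 mm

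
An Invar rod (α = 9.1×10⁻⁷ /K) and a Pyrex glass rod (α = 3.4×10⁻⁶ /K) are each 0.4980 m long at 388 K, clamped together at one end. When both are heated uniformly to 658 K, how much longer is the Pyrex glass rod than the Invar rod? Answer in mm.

ΔT = 270 K
Invar: ΔL = 9.1×10⁻⁷ × 0.4980 m × 270 = 1.2236×10⁻⁴ m = 0.12236 mm
Pyrex glass: ΔL = 3.4×10⁻⁶ × 0.4980 m × 270 = 4.5716×10⁻⁴ m = 0.45716 mm
difference = 0.45716 − 0.12236 = 0.33480 mm

0.335 mm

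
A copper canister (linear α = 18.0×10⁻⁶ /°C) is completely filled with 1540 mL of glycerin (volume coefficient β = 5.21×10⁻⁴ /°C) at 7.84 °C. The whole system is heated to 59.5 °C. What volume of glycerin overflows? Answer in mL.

37.2 mL

The canister also expands: β_container ≈ 3α = 5.4×10⁻⁵ /K
Net overflow = V₀(β_liq − 3α_cont)ΔT
β − 3α = 5.21×10⁻⁴ − 5.4×10⁻⁵ = 4.67×10⁻⁴ /K; ΔT = 51.66 K
ΔV = 1540 × 4.67×10⁻⁴ × 51.66 = 37.2 mL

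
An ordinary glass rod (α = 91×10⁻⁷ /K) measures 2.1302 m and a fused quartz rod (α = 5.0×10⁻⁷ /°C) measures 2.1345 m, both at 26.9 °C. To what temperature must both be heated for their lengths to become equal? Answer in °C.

T = 261.6 °C

L₁(1 + α₁ΔT) = L₂(1 + α₂ΔT) ⇒ ΔT = (L₂ − L₁)/(α₁L₁ − α₂L₂)
L₂ − L₁ = 2.1345 − 2.1302 = 4.30×10⁻³ m
α₁L₁ − α₂L₂ = 91×10⁻⁷×2.1302 − 5.0×10⁻⁷×2.1345 = 1.831757×10⁻⁵ m/K
ΔT = 4.30×10⁻³ / 1.831757×10⁻⁵ = 234.747 K
T = 26.9 + 234.747 = 261.647 °C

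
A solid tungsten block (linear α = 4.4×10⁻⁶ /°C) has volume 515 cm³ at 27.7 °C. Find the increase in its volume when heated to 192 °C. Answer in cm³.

Isotropic solid: β ≈ 3α = 1.3×10⁻⁵ /K; ΔT = 164.3 K
ΔV = 3αV₀ΔT = 3(4.4×10⁻⁶)(515)(164.3) = 1.12 cm³

ΔV = 1.12 cm³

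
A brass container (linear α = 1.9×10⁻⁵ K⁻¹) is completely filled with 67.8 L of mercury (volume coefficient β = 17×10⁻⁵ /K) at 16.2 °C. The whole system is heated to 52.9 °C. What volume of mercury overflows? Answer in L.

The container also expands: β_container ≈ 3α = 5.7×10⁻⁵ /K
Net overflow = V₀(β_liq − 3α_cont)ΔT
β − 3α = 1.70×10⁻⁴ − 5.7×10⁻⁵ = 1.13×10⁻⁴ /K; ΔT = 36.7 K
ΔV = 67.8 × 1.13×10⁻⁴ × 36.7 = 0.281 L

0.281 L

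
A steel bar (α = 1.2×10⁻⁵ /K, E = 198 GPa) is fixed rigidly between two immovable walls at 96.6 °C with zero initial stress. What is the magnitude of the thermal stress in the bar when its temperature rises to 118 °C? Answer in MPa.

Fully constrained: the free strain ε = αΔT is blocked, so σ = Eε = EαΔT.
|ΔT| = 21.4 K
σ = 198×10⁹ × 1.2×10⁻⁵ × 21.4 = 5.08×10⁷ Pa

σ = 50.8 MPa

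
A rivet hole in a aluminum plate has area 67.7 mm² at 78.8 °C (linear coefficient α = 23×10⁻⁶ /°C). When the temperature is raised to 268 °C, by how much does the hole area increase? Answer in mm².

Area coefficient ≈ 2α; |ΔT| = 189.2 K
ΔA = 2αA₀ΔT = 2(23×10⁻⁶)(67.7)(189.2) = 0.589 mm²

ΔA = 0.589 mm²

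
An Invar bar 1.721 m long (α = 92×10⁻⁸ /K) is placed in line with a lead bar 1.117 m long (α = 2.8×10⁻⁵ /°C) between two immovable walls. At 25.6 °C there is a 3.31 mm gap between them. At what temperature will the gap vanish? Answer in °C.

Gap closes when ΔL₁ + ΔL₂ = 3.31 mm = 3.31×10⁻³ m
(α₁L₁ + α₂L₂)ΔT = g
α₁L₁ + α₂L₂ = 92×10⁻⁸×1.721 + 2.8×10⁻⁵×1.117 = 3.285932×10⁻⁵ m/K
ΔT = 3.31×10⁻³ / 3.285932×10⁻⁵ = 100.73 K
T = 25.6 + 100.73 = 126.33 °C

T = 126 °C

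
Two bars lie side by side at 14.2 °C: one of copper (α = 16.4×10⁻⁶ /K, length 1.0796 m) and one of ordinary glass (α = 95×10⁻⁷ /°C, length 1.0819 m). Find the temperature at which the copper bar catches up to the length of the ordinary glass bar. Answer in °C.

T = 323.9 °C

Equal length when α₁L₁ΔT − α₂L₂ΔT = L₂ − L₁ = 2.30×10⁻³ m
α₁L₁ = 1.770544×10⁻⁵, α₂L₂ = 1.027805×10⁻⁵ → Δ(αL) = 7.42739×10⁻⁶ m/K
ΔT = 2.30×10⁻³ / 7.42739×10⁻⁶ = 309.665 K, so T = 14.2 + 309.665 = 323.865 °C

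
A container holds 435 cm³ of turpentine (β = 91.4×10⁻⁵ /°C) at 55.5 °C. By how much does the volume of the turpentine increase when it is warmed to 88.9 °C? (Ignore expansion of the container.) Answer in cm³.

ΔV = 13.3 cm³

|ΔT| = |88.9 − 55.5| = 33.4 K
ΔV = βV₀ΔT = (91.4×10⁻⁵)(435)(33.4) = 13.3 cm³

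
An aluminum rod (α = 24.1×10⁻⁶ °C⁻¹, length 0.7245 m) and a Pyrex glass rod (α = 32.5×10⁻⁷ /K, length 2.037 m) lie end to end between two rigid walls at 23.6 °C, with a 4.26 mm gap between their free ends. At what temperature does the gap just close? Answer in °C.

T = 201 °C

α₁L₁ = 1.746045×10⁻⁵ m/K, α₂L₂ = 6.62025×10⁻⁶ m/K → total 2.40807×10⁻⁵ m/K
ΔT = g/(α₁L₁+α₂L₂) = 4.26×10⁻³ / 2.40807×10⁻⁵ = 176.91 K
T = 23.6 + 176.91 = 200.51 °C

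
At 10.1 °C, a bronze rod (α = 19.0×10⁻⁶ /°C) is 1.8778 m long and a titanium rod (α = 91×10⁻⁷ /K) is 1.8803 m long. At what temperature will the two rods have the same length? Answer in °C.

T = 144.7 °C

L₁(1 + α₁ΔT) = L₂(1 + α₂ΔT) ⇒ ΔT = (L₂ − L₁)/(α₁L₁ − α₂L₂)
L₂ − L₁ = 1.8803 − 1.8778 = 2.50×10⁻³ m
α₁L₁ − α₂L₂ = 19.0×10⁻⁶×1.8778 − 91×10⁻⁷×1.8803 = 1.856747×10⁻⁵ m/K
ΔT = 2.50×10⁻³ / 1.856747×10⁻⁵ = 134.644 K
T = 10.1 + 134.644 = 144.744 °C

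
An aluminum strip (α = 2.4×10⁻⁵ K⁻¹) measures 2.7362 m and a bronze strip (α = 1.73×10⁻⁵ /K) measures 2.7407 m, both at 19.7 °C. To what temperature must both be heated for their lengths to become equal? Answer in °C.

T = 266.2 °C

L₁(1 + α₁ΔT) = L₂(1 + α₂ΔT) ⇒ ΔT = (L₂ − L₁)/(α₁L₁ − α₂L₂)
L₂ − L₁ = 2.7407 − 2.7362 = 4.50×10⁻³ m
α₁L₁ − α₂L₂ = 2.4×10⁻⁵×2.7362 − 1.73×10⁻⁵×2.7407 = 1.825469×10⁻⁵ m/K
ΔT = 4.50×10⁻³ / 1.825469×10⁻⁵ = 246.512 K
T = 19.7 + 246.512 = 266.212 °C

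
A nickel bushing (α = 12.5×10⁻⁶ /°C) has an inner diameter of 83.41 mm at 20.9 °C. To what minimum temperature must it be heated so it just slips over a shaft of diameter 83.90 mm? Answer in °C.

T = 491 °C

Required Δd = 83.90 − 83.41 = 0.49 mm
Δd = αd₀ΔT ⇒ ΔT = Δd/(αd₀) = 0.49 / (12.5×10⁻⁶ × 83.41) = 469.97 K
T_min = 20.9 + 469.97 = 490.87 °C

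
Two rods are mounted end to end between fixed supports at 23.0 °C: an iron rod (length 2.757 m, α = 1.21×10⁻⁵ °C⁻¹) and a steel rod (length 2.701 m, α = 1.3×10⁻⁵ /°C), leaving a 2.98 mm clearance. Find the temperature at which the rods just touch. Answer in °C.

T = 66.5 °C

Gap closes when ΔL₁ + ΔL₂ = 2.98 mm = 2.98×10⁻³ m
(α₁L₁ + α₂L₂)ΔT = g
α₁L₁ + α₂L₂ = 1.21×10⁻⁵×2.757 + 1.3×10⁻⁵×2.701 = 6.84727×10⁻⁵ m/K
ΔT = 2.98×10⁻³ / 6.84727×10⁻⁵ = 43.521 K
T = 23.0 + 43.521 = 66.521 °C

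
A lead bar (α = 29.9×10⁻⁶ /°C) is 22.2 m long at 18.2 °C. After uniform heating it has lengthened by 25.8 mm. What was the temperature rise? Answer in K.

ΔT = 38.9 K

ΔL = αL₀ΔT ⇒ ΔT = ΔL / (αL₀)
ΔT = 25.8×10⁻³ m / (29.9×10⁻⁶ × 22.2 m) = 38.868 K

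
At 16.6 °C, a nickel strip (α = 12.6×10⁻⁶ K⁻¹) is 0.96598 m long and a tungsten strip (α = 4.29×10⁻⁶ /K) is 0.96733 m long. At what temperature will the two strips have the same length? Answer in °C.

T = 184.9 °C

Equal length when α₁L₁ΔT − α₂L₂ΔT = L₂ − L₁ = 1.35×10⁻³ m
α₁L₁ = 1.2171348×10⁻⁵, α₂L₂ = 4.1498457×10⁻⁶ → Δ(αL) = 8.0215023×10⁻⁶ m/K
ΔT = 1.35×10⁻³ / 8.0215023×10⁻⁶ = 168.298 K, so T = 16.6 + 168.298 = 184.898 °C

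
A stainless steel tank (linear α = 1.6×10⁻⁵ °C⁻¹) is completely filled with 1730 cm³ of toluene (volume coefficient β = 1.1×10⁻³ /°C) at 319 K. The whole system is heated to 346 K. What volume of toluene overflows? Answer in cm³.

The tank also expands: β_container ≈ 3α = 4.8×10⁻⁵ /K
Net overflow = V₀(β_liq − 3α_cont)ΔT
β − 3α = 1.10×10⁻³ − 4.8×10⁻⁵ = 1.052×10⁻³ /K; ΔT = 27 K
ΔV = 1730 × 1.052×10⁻³ × 27 = 49.1 cm³

49.1 cm³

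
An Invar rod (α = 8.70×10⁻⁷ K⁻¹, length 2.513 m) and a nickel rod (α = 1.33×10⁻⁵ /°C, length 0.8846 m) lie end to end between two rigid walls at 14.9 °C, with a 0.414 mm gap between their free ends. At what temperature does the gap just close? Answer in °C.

T = 44.6 °C

α₁L₁ = 2.18631×10⁻⁶ m/K, α₂L₂ = 1.176518×10⁻⁵ m/K → total 1.395149×10⁻⁵ m/K
ΔT = g/(α₁L₁+α₂L₂) = 4.14×10⁻⁴ / 1.395149×10⁻⁵ = 29.674 K
T = 14.9 + 29.674 = 44.574 °C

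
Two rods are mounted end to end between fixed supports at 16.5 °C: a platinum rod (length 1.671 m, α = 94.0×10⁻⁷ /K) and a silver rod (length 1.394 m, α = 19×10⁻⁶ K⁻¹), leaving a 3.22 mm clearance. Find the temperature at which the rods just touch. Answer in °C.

Gap closes when ΔL₁ + ΔL₂ = 3.22 mm = 3.22×10⁻³ m
(α₁L₁ + α₂L₂)ΔT = g
α₁L₁ + α₂L₂ = 94.0×10⁻⁷×1.671 + 19×10⁻⁶×1.394 = 4.21934×10⁻⁵ m/K
ΔT = 3.22×10⁻³ / 4.21934×10⁻⁵ = 76.315 K
T = 16.5 + 76.315 = 92.815 °C

T = 92.8 °C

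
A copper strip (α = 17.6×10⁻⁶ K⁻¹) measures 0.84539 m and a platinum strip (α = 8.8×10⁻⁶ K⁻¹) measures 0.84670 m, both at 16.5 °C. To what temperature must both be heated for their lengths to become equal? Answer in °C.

L₁(1 + α₁ΔT) = L₂(1 + α₂ΔT) ⇒ ΔT = (L₂ − L₁)/(α₁L₁ − α₂L₂)
L₂ − L₁ = 0.84670 − 0.84539 = 1.31×10⁻³ m
α₁L₁ − α₂L₂ = 17.6×10⁻⁶×0.84539 − 8.8×10⁻⁶×0.84670 = 7.427904×10⁻⁶ m/K
ΔT = 1.31×10⁻³ / 7.427904×10⁻⁶ = 176.362 K
T = 16.5 + 176.362 = 192.862 °C

T = 192.9 °C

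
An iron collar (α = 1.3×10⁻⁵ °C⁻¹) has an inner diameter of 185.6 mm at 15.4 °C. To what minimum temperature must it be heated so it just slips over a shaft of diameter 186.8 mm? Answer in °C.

T = 513 °C

Required Δd = 186.8 − 185.6 = 1.2 mm
Δd = αd₀ΔT ⇒ ΔT = Δd/(αd₀) = 1.2 / (1.3×10⁻⁵ × 185.6) = 497.35 K
T_min = 15.4 + 497.35 = 512.75 °C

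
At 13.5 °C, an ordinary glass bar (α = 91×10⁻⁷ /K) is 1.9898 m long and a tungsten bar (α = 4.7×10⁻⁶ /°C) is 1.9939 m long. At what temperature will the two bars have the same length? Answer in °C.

T = 482.8 °C

L₁(1 + α₁ΔT) = L₂(1 + α₂ΔT) ⇒ ΔT = (L₂ − L₁)/(α₁L₁ − α₂L₂)
L₂ − L₁ = 1.9939 − 1.9898 = 4.10×10⁻³ m
α₁L₁ − α₂L₂ = 91×10⁻⁷×1.9898 − 4.7×10⁻⁶×1.9939 = 8.73585×10⁻⁶ m/K
ΔT = 4.10×10⁻³ / 8.73585×10⁻⁶ = 469.330 K
T = 13.5 + 469.330 = 482.830 °C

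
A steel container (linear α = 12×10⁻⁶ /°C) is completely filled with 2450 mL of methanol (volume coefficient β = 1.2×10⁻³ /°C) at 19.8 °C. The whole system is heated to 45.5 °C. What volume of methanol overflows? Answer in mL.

The container also expands: β_container ≈ 3α = 3.6×10⁻⁵ /K
Net overflow = V₀(β_liq − 3α_cont)ΔT
β − 3α = 1.20×10⁻³ − 3.6×10⁻⁵ = 1.164×10⁻³ /K; ΔT = 25.7 K
ΔV = 2450 × 1.164×10⁻³ × 25.7 = 73.3 mL

73.3 mL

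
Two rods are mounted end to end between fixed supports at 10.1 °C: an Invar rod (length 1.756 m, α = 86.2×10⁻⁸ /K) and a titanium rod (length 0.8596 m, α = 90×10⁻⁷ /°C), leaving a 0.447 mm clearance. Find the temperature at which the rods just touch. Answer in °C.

Gap closes when ΔL₁ + ΔL₂ = 0.447 mm = 4.47×10⁻⁴ m
(α₁L₁ + α₂L₂)ΔT = g
α₁L₁ + α₂L₂ = 86.2×10⁻⁸×1.756 + 90×10⁻⁷×0.8596 = 9.250072×10⁻⁶ m/K
ΔT = 4.47×10⁻⁴ / 9.250072×10⁻⁶ = 48.324 K
T = 10.1 + 48.324 = 58.424 °C

T = 58.4 °C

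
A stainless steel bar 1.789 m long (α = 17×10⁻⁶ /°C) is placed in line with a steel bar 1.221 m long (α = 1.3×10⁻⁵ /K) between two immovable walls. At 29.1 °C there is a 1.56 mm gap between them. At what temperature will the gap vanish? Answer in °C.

T = 62.8 °C

Gap closes when ΔL₁ + ΔL₂ = 1.56 mm = 1.56×10⁻³ m
(α₁L₁ + α₂L₂)ΔT = g
α₁L₁ + α₂L₂ = 17×10⁻⁶×1.789 + 1.3×10⁻⁵×1.221 = 4.6286×10⁻⁵ m/K
ΔT = 1.56×10⁻³ / 4.6286×10⁻⁵ = 33.703 K
T = 29.1 + 33.703 = 62.803 °C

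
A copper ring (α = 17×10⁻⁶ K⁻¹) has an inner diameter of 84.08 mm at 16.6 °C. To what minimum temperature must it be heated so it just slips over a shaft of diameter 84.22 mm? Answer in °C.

Required Δd = 84.22 − 84.08 = 0.14 mm
Δd = αd₀ΔT ⇒ ΔT = Δd/(αd₀) = 0.14 / (17×10⁻⁶ × 84.08) = 97.95 K
T_min = 16.6 + 97.95 = 114.55 °C

T = 115 °C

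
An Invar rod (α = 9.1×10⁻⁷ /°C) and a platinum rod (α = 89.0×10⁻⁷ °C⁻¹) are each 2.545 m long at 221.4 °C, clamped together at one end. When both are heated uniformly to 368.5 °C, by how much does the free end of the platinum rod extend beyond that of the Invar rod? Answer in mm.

2.99 mm

ΔT = 147.1 K
Invar: ΔL = 9.1×10⁻⁷ × 2.545 m × 147.1 = 3.4068×10⁻⁴ m = 0.34068 mm
platinum: ΔL = 89.0×10⁻⁷ × 2.545 m × 147.1 = 3.3319×10⁻³ m = 3.3319 mm
difference = 3.3319 − 0.34068 = 2.99122 mm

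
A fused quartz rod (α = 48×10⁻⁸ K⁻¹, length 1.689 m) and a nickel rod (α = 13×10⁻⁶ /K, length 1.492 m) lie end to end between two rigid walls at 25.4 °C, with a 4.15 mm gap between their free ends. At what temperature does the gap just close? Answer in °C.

T = 231 °C

Gap closes when ΔL₁ + ΔL₂ = 4.15 mm = 4.15×10⁻³ m
(α₁L₁ + α₂L₂)ΔT = g
α₁L₁ + α₂L₂ = 48×10⁻⁸×1.689 + 13×10⁻⁶×1.492 = 2.020672×10⁻⁵ m/K
ΔT = 4.15×10⁻³ / 2.020672×10⁻⁵ = 205.38 K
T = 25.4 + 205.38 = 230.78 °C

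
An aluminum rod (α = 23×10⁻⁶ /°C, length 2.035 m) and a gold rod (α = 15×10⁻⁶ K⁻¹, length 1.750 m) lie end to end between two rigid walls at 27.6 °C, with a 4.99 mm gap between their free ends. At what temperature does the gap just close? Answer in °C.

T = 95.9 °C

Gap closes when ΔL₁ + ΔL₂ = 4.99 mm = 4.99×10⁻³ m
(α₁L₁ + α₂L₂)ΔT = g
α₁L₁ + α₂L₂ = 23×10⁻⁶×2.035 + 15×10⁻⁶×1.750 = 7.3055×10⁻⁵ m/K
ΔT = 4.99×10⁻³ / 7.3055×10⁻⁵ = 68.305 K
T = 27.6 + 68.305 = 95.905 °C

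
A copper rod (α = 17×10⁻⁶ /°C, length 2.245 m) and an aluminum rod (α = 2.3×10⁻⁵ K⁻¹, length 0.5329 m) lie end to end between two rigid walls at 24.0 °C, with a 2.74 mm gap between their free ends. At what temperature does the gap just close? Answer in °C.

α₁L₁ = 3.8165×10⁻⁵ m/K, α₂L₂ = 1.22567×10⁻⁵ m/K → total 5.04217×10⁻⁵ m/K
ΔT = g/(α₁L₁+α₂L₂) = 2.74×10⁻³ / 5.04217×10⁻⁵ = 54.342 K
T = 24.0 + 54.342 = 78.342 °C

T = 78.3 °C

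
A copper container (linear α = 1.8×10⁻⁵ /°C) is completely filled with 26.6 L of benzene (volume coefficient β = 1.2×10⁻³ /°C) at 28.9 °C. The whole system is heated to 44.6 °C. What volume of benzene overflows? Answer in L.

0.479 L

The container also expands: β_container ≈ 3α = 5.4×10⁻⁵ /K
Net overflow = V₀(β_liq − 3α_cont)ΔT
β − 3α = 1.20×10⁻³ − 5.4×10⁻⁵ = 1.146×10⁻³ /K; ΔT = 15.7 K
ΔV = 26.6 × 1.146×10⁻³ × 15.7 = 0.479 L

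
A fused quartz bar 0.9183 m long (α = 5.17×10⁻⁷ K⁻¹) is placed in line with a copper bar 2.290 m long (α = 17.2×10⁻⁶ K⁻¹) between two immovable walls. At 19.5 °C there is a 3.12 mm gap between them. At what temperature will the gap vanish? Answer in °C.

T = 97.8 °C

α₁L₁ = 4.747611×10⁻⁷ m/K, α₂L₂ = 3.9388×10⁻⁵ m/K → total 3.98627611×10⁻⁵ m/K
ΔT = g/(α₁L₁+α₂L₂) = 3.12×10⁻³ / 3.98627611×10⁻⁵ = 78.269 K
T = 19.5 + 78.269 = 97.769 °C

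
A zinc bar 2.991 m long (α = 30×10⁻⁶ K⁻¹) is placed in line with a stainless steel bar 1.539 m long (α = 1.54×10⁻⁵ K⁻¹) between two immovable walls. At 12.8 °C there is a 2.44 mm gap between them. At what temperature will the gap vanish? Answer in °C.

T = 34.3 °C

Gap closes when ΔL₁ + ΔL₂ = 2.44 mm = 2.44×10⁻³ m
(α₁L₁ + α₂L₂)ΔT = g
α₁L₁ + α₂L₂ = 30×10⁻⁶×2.991 + 1.54×10⁻⁵×1.539 = 1.134306×10⁻⁴ m/K
ΔT = 2.44×10⁻³ / 1.134306×10⁻⁴ = 21.511 K
T = 12.8 + 21.511 = 34.311 °C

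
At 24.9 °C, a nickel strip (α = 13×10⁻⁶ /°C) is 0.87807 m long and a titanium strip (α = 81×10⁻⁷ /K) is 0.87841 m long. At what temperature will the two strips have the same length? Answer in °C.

Equal length when α₁L₁ΔT − α₂L₂ΔT = L₂ − L₁ = 3.40×10⁻⁴ m
α₁L₁ = 1.141491×10⁻⁵, α₂L₂ = 7.115121×10⁻⁶ → Δ(αL) = 4.299789×10⁻⁶ m/K
ΔT = 3.40×10⁻⁴ / 4.299789×10⁻⁶ = 79.074 K, so T = 24.9 + 79.074 = 103.974 °C

T = 104.0 °C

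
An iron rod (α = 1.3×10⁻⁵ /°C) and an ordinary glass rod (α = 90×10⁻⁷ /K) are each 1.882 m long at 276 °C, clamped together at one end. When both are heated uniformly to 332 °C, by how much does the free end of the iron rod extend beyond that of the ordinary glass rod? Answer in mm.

0.422 mm

ΔT = 56 K
iron: ΔL = 1.3×10⁻⁵ × 1.882 m × 56 = 1.3701×10⁻³ m = 1.3701 mm
ordinary glass: ΔL = 90×10⁻⁷ × 1.882 m × 56 = 9.4853×10⁻⁴ m = 0.94853 mm
difference = 1.3701 − 0.94853 = 0.42157 mm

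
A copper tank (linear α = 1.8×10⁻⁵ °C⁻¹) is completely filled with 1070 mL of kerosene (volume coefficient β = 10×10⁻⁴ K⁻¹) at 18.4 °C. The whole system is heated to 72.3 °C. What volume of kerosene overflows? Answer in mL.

The tank also expands: β_container ≈ 3α = 5.4×10⁻⁵ /K
Net overflow = V₀(β_liq − 3α_cont)ΔT
β − 3α = 1.00×10⁻³ − 5.4×10⁻⁵ = 9.46×10⁻⁴ /K; ΔT = 53.9 K
ΔV = 1070 × 9.46×10⁻⁴ × 53.9 = 54.6 mL

54.6 mL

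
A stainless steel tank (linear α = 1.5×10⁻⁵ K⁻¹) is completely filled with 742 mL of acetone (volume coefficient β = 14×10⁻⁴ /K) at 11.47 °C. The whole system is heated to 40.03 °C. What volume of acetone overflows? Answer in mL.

28.7 mL

The tank also expands: β_container ≈ 3α = 4.5×10⁻⁵ /K
Net overflow = V₀(β_liq − 3α_cont)ΔT
β − 3α = 1.40×10⁻³ − 4.5×10⁻⁵ = 1.355×10⁻³ /K; ΔT = 28.56 K
ΔV = 742 × 1.355×10⁻³ × 28.56 = 28.7 mL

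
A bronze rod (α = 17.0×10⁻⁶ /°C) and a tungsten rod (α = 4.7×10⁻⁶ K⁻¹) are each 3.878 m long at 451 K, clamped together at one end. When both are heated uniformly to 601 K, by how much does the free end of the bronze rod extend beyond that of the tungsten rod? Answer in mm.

7.15 mm

ΔT = 150 K
bronze: ΔL = 17.0×10⁻⁶ × 3.878 m × 150 = 9.8889×10⁻³ m = 9.8889 mm
tungsten: ΔL = 4.7×10⁻⁶ × 3.878 m × 150 = 2.7340×10⁻³ m = 2.7340 mm
difference = 9.8889 − 2.7340 = 7.1549 mm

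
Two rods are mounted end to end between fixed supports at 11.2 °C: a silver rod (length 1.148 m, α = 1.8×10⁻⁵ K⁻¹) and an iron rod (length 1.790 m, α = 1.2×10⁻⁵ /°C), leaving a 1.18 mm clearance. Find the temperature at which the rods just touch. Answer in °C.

α₁L₁ = 2.0664×10⁻⁵ m/K, α₂L₂ = 2.148×10⁻⁵ m/K → total 4.2144×10⁻⁵ m/K
ΔT = g/(α₁L₁+α₂L₂) = 1.18×10⁻³ / 4.2144×10⁻⁵ = 27.999 K
T = 11.2 + 27.999 = 39.199 °C

T = 39.2 °C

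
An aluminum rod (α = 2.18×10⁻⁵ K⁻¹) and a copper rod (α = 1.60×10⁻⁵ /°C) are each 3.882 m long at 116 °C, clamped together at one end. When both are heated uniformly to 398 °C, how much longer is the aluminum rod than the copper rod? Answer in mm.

6.35 mm

ΔT = 282 K
aluminum: ΔL = 2.18×10⁻⁵ × 3.882 m × 282 = 2.3865×10⁻² m = 23.865 mm
copper: ΔL = 1.60×10⁻⁵ × 3.882 m × 282 = 1.7516×10⁻² m = 17.516 mm
difference = 23.865 − 17.516 = 6.349 mm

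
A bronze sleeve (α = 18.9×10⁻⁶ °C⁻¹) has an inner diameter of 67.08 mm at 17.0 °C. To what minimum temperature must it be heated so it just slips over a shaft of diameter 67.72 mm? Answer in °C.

T = 522 °C

Required Δd = 67.72 − 67.08 = 0.64 mm
Δd = αd₀ΔT ⇒ ΔT = Δd/(αd₀) = 0.64 / (18.9×10⁻⁶ × 67.08) = 504.81 K
T_min = 17.0 + 504.81 = 521.81 °C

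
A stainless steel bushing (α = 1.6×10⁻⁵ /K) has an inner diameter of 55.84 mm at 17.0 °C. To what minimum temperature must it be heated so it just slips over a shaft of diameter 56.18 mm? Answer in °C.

Required Δd = 56.18 − 55.84 = 0.34 mm
Δd = αd₀ΔT ⇒ ΔT = Δd/(αd₀) = 0.34 / (1.6×10⁻⁵ × 55.84) = 380.55 K
T_min = 17.0 + 380.55 = 397.55 °C

T = 398 °C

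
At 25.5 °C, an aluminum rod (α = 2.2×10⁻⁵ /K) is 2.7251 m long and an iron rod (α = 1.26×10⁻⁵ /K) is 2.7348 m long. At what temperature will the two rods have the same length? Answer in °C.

T = 406.0 °C

L₁(1 + α₁ΔT) = L₂(1 + α₂ΔT) ⇒ ΔT = (L₂ − L₁)/(α₁L₁ − α₂L₂)
L₂ − L₁ = 2.7348 − 2.7251 = 9.70×10⁻³ m
α₁L₁ − α₂L₂ = 2.2×10⁻⁵×2.7251 − 1.26×10⁻⁵×2.7348 = 2.549372×10⁻⁵ m/K
ΔT = 9.70×10⁻³ / 2.549372×10⁻⁵ = 380.486 K
T = 25.5 + 380.486 = 405.986 °C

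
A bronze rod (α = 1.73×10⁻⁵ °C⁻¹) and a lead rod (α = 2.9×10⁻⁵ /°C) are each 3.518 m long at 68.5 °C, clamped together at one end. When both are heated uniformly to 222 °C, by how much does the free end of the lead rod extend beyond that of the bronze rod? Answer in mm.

6.32 mm

ΔT = 153.5 K
bronze: ΔL = 1.73×10⁻⁵ × 3.518 m × 153.5 = 9.3422×10⁻³ m = 9.3422 mm
lead: ΔL = 2.9×10⁻⁵ × 3.518 m × 153.5 = 1.5660×10⁻² m = 15.660 mm
difference = 15.660 − 9.3422 = 6.3178 mm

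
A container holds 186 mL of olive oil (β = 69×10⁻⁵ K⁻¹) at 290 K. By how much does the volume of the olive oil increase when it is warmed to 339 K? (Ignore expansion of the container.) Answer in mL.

ΔV = 6.29 mL

|ΔT| = |339 − 290| = 49 K
ΔV = βV₀ΔT = (69×10⁻⁵)(186)(49) = 6.29 mL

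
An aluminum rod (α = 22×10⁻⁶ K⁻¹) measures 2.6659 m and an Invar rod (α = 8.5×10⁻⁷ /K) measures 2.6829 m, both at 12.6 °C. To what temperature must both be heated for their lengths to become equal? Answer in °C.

Equal length when α₁L₁ΔT − α₂L₂ΔT = L₂ − L₁ = 1.70×10⁻² m
α₁L₁ = 5.86498×10⁻⁵, α₂L₂ = 2.280465×10⁻⁶ → Δ(αL) = 5.6369335×10⁻⁵ m/K
ΔT = 1.70×10⁻² / 5.6369335×10⁻⁵ = 301.582 K, so T = 12.6 + 301.582 = 314.182 °C

T = 314.2 °C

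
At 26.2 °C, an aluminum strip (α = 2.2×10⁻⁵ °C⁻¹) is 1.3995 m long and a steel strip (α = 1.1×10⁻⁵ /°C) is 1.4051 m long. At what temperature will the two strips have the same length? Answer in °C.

L₁(1 + α₁ΔT) = L₂(1 + α₂ΔT) ⇒ ΔT = (L₂ − L₁)/(α₁L₁ − α₂L₂)
L₂ − L₁ = 1.4051 − 1.3995 = 5.60×10⁻³ m
α₁L₁ − α₂L₂ = 2.2×10⁻⁵×1.3995 − 1.1×10⁻⁵×1.4051 = 1.53329×10⁻⁵ m/K
ΔT = 5.60×10⁻³ / 1.53329×10⁻⁵ = 365.228 K
T = 26.2 + 365.228 = 391.428 °C

T = 391.4 °C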